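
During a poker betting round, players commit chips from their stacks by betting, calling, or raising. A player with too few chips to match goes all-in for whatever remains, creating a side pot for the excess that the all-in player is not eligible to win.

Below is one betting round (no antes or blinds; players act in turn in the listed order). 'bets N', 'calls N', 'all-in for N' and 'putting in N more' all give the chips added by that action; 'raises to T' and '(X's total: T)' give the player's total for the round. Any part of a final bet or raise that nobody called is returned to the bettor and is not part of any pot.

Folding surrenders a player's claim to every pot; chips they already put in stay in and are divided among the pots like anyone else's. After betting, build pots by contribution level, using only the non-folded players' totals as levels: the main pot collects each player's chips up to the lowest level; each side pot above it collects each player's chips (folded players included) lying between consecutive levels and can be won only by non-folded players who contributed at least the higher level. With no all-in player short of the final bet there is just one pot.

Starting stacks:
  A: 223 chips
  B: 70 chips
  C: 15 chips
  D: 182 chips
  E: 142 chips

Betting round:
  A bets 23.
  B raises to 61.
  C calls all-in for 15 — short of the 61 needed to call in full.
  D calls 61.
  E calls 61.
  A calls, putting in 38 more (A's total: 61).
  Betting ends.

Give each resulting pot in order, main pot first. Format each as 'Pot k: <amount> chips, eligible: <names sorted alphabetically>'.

Pot 1: 75 chips, eligible: A, B, C, D, E
Pot 2: 184 chips, eligible: A, B, D, E

Derivation:
Contributions: A=61, B=61, C=15, D=61, E=61
Pot levels (distinct totals of non-folded players): 15, 61
Layer 1-15: 15 each from A, B, C, D, E = 15*5 = 75 chips; eligible A, B, C, D, E
Layer 16-61: 46 each from A, B, D, E = 46*4 = 184 chips; eligible A, B, D, E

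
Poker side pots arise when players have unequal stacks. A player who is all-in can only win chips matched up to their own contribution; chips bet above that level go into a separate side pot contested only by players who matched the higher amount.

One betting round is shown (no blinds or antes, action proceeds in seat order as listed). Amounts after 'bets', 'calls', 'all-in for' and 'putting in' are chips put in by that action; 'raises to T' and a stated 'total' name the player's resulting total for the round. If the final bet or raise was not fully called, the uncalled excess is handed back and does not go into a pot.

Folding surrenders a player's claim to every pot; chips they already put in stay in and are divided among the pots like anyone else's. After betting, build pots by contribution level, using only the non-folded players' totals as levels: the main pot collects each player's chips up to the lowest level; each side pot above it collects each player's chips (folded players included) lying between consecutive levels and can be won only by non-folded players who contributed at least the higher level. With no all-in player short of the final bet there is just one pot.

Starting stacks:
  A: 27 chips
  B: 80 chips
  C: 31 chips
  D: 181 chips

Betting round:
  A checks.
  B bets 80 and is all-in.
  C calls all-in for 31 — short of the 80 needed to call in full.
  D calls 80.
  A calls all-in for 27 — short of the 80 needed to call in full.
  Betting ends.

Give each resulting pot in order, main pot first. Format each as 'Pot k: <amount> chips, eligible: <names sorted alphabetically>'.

Contributions: A=27, B=80, C=31, D=80
Pot levels (distinct totals of non-folded players): 27, 31, 80
Layer 1-27: 27 each from A, B, C, D = 27*4 = 108 chips; eligible A, B, C, D
Layer 28-31: 4 each from B, C, D = 4*3 = 12 chips; eligible B, C, D
Layer 32-80: 49 each from B, D = 49*2 = 98 chips; eligible B, D

Pot 1: 108 chips, eligible: A, B, C, D
Pot 2: 12 chips, eligible: B, C, D
Pot 3: 98 chips, eligible: B, D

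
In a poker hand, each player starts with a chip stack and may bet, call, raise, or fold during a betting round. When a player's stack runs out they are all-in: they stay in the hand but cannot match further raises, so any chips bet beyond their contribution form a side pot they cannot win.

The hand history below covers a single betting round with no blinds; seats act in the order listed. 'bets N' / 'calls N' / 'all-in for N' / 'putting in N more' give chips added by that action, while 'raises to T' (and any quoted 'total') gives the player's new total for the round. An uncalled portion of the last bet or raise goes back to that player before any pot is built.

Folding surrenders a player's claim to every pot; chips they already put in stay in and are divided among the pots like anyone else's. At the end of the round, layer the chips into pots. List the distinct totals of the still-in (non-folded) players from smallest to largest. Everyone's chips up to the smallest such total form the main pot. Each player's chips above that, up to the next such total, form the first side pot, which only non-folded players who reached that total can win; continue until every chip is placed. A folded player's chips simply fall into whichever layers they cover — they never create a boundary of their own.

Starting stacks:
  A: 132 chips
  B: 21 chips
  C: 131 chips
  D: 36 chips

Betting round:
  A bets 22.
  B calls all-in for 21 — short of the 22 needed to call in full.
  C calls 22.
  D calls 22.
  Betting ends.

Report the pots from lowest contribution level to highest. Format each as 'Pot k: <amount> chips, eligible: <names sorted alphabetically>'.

Pot 1: 84 chips, eligible: A, B, C, D
Pot 2: 3 chips, eligible: A, C, D

Derivation:
Contributions: A=22, B=21, C=22, D=22
Pot levels (distinct totals of non-folded players): 21, 22
Layer 1-21: 21 each from A, B, C, D = 21*4 = 84 chips; eligible A, B, C, D
Layer 22-22: 1 each from A, C, D = 1*3 = 3 chips; eligible A, C, D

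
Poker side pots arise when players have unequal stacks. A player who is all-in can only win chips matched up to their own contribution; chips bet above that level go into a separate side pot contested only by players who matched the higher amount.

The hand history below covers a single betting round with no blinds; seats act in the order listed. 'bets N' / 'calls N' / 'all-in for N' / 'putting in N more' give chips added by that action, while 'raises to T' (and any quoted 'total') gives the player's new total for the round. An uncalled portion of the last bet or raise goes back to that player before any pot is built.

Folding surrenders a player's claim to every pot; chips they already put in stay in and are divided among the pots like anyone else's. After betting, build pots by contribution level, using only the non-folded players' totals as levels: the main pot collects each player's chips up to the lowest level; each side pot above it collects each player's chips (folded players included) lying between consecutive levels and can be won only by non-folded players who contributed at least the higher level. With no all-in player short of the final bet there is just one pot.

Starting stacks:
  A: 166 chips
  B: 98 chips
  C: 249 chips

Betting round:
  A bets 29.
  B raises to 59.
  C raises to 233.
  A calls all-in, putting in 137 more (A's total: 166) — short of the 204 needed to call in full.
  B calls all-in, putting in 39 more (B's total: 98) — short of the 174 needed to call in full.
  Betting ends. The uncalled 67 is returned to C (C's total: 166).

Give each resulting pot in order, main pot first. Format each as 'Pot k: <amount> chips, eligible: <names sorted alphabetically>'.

Pot 1: 294 chips, eligible: A, B, C
Pot 2: 136 chips, eligible: A, C

Derivation:
Contributions (after 67 returned to C): A=166, B=98, C=166
Pot levels (distinct totals of non-folded players): 98, 166
Layer 1-98: 98 each from A, B, C = 98*3 = 294 chips; eligible A, B, C
Layer 99-166: 68 each from A, C = 68*2 = 136 chips; eligible A, C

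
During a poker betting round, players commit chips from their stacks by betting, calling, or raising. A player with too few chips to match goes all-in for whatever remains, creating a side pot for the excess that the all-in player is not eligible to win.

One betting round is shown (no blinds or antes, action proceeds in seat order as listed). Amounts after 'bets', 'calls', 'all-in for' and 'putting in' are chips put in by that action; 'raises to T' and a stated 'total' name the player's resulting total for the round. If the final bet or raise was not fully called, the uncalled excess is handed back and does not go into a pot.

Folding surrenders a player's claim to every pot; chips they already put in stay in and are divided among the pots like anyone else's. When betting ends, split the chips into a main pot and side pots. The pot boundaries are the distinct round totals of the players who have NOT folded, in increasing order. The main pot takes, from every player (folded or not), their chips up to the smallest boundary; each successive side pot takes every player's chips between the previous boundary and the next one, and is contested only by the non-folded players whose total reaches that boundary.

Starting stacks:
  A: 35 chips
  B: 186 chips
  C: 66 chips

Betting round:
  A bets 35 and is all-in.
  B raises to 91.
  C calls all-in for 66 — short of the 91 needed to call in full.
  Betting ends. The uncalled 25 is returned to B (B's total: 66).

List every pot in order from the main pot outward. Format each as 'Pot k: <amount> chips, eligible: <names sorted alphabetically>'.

Pot 1: 105 chips, eligible: A, B, C
Pot 2: 62 chips, eligible: B, C

Derivation:
Contributions (after 25 returned to B): A=35, B=66, C=66
Pot levels (distinct totals of non-folded players): 35, 66
Layer 1-35: 35 each from A, B, C = 35*3 = 105 chips; eligible A, B, C
Layer 36-66: 31 each from B, C = 31*2 = 62 chips; eligible B, C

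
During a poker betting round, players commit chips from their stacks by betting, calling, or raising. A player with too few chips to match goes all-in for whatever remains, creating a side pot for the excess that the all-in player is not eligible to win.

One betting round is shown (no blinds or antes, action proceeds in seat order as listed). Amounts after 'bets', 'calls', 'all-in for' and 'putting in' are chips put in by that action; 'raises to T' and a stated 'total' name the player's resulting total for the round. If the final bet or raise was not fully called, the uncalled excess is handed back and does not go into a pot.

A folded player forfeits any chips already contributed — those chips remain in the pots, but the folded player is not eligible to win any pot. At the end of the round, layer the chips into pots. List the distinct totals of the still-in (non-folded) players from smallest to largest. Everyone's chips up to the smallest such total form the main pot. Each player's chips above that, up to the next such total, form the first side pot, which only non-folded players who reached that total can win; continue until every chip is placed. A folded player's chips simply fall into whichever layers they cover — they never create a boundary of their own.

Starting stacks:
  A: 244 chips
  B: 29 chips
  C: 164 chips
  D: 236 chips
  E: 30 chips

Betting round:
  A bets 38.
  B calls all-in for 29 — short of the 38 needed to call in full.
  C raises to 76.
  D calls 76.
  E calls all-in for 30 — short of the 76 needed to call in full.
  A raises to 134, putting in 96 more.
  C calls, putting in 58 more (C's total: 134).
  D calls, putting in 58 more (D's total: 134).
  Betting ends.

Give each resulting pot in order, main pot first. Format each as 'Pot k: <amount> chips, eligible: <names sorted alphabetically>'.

Contributions: A=134, B=29, C=134, D=134, E=30
Pot levels (distinct totals of non-folded players): 29, 30, 134
Layer 1-29: 29 each from A, B, C, D, E = 29*5 = 145 chips; eligible A, B, C, D, E
Layer 30-30: 1 each from A, C, D, E = 1*4 = 4 chips; eligible A, C, D, E
Layer 31-134: 104 each from A, C, D = 104*3 = 312 chips; eligible A, C, D

Pot 1: 145 chips, eligible: A, B, C, D, E
Pot 2: 4 chips, eligible: A, C, D, E
Pot 3: 312 chips, eligible: A, C, D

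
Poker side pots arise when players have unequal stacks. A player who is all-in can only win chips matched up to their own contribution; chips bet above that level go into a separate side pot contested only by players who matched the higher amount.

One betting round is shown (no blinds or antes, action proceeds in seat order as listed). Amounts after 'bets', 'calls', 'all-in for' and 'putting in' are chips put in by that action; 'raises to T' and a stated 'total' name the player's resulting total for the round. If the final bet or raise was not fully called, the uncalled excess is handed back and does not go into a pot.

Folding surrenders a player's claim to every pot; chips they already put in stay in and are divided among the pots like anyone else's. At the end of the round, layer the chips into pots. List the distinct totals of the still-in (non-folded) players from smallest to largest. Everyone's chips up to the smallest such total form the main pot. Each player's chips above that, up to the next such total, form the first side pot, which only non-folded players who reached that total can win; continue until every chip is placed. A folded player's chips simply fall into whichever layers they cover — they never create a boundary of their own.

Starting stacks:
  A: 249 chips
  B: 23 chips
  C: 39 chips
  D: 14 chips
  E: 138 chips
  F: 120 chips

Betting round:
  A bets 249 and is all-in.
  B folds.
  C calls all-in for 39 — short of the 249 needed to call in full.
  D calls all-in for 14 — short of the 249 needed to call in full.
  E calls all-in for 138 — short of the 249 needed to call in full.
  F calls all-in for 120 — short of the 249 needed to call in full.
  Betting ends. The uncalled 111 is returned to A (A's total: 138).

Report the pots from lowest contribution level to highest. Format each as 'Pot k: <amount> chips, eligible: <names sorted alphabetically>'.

Contributions (after 111 returned to A): A=138, C=39, D=14, E=138, F=120
Folded: B
Pot levels (distinct totals of non-folded players): 14, 39, 120, 138
Layer 1-14: 14 each from A, C, D, E, F = 14*5 = 70 chips; eligible A, C, D, E, F
Layer 15-39: 25 each from A, C, E, F = 25*4 = 100 chips; eligible A, C, E, F
Layer 40-120: 81 each from A, E, F = 81*3 = 243 chips; eligible A, E, F
Layer 121-138: 18 each from A, E = 18*2 = 36 chips; eligible A, E

Pot 1: 70 chips, eligible: A, C, D, E, F
Pot 2: 100 chips, eligible: A, C, E, F
Pot 3: 243 chips, eligible: A, E, F
Pot 4: 36 chips, eligible: A, E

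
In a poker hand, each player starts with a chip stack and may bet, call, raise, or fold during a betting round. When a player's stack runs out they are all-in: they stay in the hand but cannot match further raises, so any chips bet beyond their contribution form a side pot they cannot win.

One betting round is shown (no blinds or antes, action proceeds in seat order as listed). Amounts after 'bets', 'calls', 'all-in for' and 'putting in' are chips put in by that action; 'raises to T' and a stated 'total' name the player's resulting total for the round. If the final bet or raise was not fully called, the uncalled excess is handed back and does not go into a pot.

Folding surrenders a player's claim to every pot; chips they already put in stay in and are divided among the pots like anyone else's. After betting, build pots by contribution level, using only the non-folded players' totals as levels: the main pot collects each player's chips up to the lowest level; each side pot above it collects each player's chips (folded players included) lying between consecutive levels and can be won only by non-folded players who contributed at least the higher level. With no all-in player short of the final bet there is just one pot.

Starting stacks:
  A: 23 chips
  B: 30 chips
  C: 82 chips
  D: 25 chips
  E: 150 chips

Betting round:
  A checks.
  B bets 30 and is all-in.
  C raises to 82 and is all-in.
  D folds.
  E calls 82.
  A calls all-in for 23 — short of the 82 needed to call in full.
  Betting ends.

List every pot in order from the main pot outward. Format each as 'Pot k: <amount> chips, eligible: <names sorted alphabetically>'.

Pot 1: 92 chips, eligible: A, B, C, E
Pot 2: 21 chips, eligible: B, C, E
Pot 3: 104 chips, eligible: C, E

Derivation:
Contributions: A=23, B=30, C=82, E=82
Folded: D
Pot levels (distinct totals of non-folded players): 23, 30, 82
Layer 1-23: 23 each from A, B, C, E = 23*4 = 92 chips; eligible A, B, C, E
Layer 24-30: 7 each from B, C, E = 7*3 = 21 chips; eligible B, C, E
Layer 31-82: 52 each from C, E = 52*2 = 104 chips; eligible C, E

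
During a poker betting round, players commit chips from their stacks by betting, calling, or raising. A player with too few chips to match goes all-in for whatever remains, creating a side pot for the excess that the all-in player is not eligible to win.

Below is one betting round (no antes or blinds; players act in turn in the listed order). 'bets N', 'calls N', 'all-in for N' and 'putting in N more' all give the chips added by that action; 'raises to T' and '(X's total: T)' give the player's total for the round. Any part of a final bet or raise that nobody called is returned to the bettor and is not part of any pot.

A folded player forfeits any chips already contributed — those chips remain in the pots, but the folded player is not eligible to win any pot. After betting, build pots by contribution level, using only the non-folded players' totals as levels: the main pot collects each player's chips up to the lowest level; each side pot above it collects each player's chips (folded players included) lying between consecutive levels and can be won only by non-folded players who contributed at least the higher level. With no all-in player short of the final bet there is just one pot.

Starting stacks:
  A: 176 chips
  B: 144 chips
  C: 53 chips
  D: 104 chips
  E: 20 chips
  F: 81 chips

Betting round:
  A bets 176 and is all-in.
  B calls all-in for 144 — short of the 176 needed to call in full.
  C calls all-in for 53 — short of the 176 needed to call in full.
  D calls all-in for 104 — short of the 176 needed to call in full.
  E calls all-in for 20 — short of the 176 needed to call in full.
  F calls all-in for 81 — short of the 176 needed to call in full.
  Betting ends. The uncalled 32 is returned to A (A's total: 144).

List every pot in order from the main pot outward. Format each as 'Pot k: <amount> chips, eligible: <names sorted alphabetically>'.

Contributions (after 32 returned to A): A=144, B=144, C=53, D=104, E=20, F=81
Pot levels (distinct totals of non-folded players): 20, 53, 81, 104, 144
Layer 1-20: 20 each from A, B, C, D, E, F = 20*6 = 120 chips; eligible A, B, C, D, E, F
Layer 21-53: 33 each from A, B, C, D, F = 33*5 = 165 chips; eligible A, B, C, D, F
Layer 54-81: 28 each from A, B, D, F = 28*4 = 112 chips; eligible A, B, D, F
Layer 82-104: 23 each from A, B, D = 23*3 = 69 chips; eligible A, B, D
Layer 105-144: 40 each from A, B = 40*2 = 80 chips; eligible A, B

Pot 1: 120 chips, eligible: A, B, C, D, E, F
Pot 2: 165 chips, eligible: A, B, C, D, F
Pot 3: 112 chips, eligible: A, B, D, F
Pot 4: 69 chips, eligible: A, B, D
Pot 5: 80 chips, eligible: A, B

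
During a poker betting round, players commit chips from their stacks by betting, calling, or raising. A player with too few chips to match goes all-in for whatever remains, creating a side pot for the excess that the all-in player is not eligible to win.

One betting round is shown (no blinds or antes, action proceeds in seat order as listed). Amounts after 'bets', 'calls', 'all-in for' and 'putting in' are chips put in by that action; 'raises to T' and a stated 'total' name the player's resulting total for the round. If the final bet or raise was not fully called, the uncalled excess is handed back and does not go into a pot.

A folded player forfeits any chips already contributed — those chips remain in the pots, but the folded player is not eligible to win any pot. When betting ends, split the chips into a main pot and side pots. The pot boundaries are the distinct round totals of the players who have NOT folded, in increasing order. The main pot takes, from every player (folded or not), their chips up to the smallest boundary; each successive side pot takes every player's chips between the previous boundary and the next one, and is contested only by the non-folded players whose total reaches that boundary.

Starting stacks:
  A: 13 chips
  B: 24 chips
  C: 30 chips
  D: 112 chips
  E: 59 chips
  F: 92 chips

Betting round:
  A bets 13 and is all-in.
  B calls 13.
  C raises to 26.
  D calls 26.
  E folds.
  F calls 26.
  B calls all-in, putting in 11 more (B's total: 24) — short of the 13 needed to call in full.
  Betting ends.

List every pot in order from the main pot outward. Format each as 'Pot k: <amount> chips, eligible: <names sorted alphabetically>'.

Contributions: A=13, B=24, C=26, D=26, F=26
Folded: E
Pot levels (distinct totals of non-folded players): 13, 24, 26
Layer 1-13: 13 each from A, B, C, D, F = 13*5 = 65 chips; eligible A, B, C, D, F
Layer 14-24: 11 each from B, C, D, F = 11*4 = 44 chips; eligible B, C, D, F
Layer 25-26: 2 each from C, D, F = 2*3 = 6 chips; eligible C, D, F

Pot 1: 65 chips, eligible: A, B, C, D, F
Pot 2: 44 chips, eligible: B, C, D, F
Pot 3: 6 chips, eligible: C, D, F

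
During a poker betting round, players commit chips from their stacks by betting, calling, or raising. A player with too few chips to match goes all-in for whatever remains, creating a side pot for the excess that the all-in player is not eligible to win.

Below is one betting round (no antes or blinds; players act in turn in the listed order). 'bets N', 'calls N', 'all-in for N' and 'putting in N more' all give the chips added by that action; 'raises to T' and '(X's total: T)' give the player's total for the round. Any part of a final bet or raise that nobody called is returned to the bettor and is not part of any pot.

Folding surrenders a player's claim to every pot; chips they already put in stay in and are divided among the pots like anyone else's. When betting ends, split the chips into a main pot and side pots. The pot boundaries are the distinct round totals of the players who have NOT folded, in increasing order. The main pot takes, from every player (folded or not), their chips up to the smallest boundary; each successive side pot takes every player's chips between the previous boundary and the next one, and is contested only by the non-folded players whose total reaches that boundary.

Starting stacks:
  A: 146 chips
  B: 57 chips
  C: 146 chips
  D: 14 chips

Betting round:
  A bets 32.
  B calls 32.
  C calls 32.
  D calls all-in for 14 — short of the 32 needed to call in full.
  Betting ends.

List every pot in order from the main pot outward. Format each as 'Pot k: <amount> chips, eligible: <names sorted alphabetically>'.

Pot 1: 56 chips, eligible: A, B, C, D
Pot 2: 54 chips, eligible: A, B, C

Derivation:
Contributions: A=32, B=32, C=32, D=14
Pot levels (distinct totals of non-folded players): 14, 32
Layer 1-14: 14 each from A, B, C, D = 14*4 = 56 chips; eligible A, B, C, D
Layer 15-32: 18 each from A, B, C = 18*3 = 54 chips; eligible A, B, C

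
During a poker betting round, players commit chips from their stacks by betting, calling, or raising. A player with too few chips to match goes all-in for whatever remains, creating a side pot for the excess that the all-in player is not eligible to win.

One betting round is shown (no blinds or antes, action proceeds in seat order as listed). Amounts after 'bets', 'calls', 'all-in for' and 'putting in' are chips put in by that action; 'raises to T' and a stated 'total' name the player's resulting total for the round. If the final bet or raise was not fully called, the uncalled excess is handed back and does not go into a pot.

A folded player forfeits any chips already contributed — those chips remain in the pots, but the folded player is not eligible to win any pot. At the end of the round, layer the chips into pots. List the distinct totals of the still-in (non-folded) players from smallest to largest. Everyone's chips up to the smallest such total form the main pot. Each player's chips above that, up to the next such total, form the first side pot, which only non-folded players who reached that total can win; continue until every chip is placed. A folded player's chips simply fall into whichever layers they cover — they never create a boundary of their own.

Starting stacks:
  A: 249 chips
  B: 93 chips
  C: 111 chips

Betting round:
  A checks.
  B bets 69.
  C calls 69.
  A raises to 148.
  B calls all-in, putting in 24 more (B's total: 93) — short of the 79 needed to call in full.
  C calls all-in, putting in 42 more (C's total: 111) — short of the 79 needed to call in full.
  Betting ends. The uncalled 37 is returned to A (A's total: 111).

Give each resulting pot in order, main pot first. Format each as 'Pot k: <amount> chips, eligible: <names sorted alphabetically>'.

Pot 1: 279 chips, eligible: A, B, C
Pot 2: 36 chips, eligible: A, C

Derivation:
Contributions (after 37 returned to A): A=111, B=93, C=111
Pot levels (distinct totals of non-folded players): 93, 111
Layer 1-93: 93 each from A, B, C = 93*3 = 279 chips; eligible A, B, C
Layer 94-111: 18 each from A, C = 18*2 = 36 chips; eligible A, C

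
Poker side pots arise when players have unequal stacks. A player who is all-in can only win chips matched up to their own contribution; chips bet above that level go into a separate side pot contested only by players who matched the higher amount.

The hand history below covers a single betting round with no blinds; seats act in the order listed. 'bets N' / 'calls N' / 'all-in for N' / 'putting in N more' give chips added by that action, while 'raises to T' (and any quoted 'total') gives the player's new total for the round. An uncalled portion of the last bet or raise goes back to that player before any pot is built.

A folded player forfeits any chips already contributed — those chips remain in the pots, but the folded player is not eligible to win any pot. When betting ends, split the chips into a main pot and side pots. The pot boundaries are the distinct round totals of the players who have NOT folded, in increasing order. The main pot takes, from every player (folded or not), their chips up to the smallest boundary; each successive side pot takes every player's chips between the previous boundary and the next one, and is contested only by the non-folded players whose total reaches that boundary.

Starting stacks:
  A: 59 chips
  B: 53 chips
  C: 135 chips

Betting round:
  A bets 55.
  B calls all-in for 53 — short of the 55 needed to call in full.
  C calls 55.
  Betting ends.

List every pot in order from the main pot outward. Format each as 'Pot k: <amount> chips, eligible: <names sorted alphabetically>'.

Pot 1: 159 chips, eligible: A, B, C
Pot 2: 4 chips, eligible: A, C

Derivation:
Contributions: A=55, B=53, C=55
Pot levels (distinct totals of non-folded players): 53, 55
Layer 1-53: 53 each from A, B, C = 53*3 = 159 chips; eligible A, B, C
Layer 54-55: 2 each from A, C = 2*2 = 4 chips; eligible A, C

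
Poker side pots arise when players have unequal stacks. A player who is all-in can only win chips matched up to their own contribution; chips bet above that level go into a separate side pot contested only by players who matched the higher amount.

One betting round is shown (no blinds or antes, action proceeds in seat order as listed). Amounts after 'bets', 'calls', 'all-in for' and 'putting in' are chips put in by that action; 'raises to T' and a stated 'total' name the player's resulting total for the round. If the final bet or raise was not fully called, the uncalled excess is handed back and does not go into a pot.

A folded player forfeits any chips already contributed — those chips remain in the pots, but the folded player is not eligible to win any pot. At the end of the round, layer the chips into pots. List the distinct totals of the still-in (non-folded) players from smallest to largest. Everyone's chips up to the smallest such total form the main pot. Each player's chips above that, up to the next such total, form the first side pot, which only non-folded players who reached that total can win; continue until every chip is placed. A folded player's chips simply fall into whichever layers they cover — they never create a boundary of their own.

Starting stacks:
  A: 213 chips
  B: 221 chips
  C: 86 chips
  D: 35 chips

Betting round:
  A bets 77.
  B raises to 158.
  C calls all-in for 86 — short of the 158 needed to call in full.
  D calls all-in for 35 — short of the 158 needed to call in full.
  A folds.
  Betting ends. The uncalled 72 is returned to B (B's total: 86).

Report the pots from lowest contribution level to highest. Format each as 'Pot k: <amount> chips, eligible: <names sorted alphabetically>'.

Contributions (after 72 returned to B): A=77, B=86, C=86, D=35
Folded: A
Pot levels (distinct totals of non-folded players): 35, 86
Layer 1-35: 35 each from A, B, C, D = 35*4 = 140 chips; eligible B, C, D
Layer 36-86: A 42 + B 51 + C 51 = 144 chips; eligible B, C

Pot 1: 140 chips, eligible: B, C, D
Pot 2: 144 chips, eligible: B, C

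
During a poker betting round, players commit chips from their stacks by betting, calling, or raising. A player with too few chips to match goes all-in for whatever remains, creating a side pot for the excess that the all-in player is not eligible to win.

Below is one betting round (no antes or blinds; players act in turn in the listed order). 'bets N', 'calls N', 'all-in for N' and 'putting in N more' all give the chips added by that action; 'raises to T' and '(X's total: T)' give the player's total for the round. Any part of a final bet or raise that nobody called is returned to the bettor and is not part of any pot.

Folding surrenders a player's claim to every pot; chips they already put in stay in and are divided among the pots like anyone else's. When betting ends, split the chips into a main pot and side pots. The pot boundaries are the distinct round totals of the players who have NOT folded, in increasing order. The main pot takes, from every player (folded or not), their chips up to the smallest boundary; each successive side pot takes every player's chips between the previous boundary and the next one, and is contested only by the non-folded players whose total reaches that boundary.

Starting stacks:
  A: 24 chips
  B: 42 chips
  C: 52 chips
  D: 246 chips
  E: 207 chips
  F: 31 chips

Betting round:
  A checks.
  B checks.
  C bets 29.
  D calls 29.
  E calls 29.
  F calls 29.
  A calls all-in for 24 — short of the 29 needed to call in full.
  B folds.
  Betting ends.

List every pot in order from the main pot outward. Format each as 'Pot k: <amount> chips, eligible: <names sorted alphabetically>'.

Pot 1: 120 chips, eligible: A, C, D, E, F
Pot 2: 20 chips, eligible: C, D, E, F

Derivation:
Contributions: A=24, C=29, D=29, E=29, F=29
Folded: B
Pot levels (distinct totals of non-folded players): 24, 29
Layer 1-24: 24 each from A, C, D, E, F = 24*5 = 120 chips; eligible A, C, D, E, F
Layer 25-29: 5 each from C, D, E, F = 5*4 = 20 chips; eligible C, D, E, F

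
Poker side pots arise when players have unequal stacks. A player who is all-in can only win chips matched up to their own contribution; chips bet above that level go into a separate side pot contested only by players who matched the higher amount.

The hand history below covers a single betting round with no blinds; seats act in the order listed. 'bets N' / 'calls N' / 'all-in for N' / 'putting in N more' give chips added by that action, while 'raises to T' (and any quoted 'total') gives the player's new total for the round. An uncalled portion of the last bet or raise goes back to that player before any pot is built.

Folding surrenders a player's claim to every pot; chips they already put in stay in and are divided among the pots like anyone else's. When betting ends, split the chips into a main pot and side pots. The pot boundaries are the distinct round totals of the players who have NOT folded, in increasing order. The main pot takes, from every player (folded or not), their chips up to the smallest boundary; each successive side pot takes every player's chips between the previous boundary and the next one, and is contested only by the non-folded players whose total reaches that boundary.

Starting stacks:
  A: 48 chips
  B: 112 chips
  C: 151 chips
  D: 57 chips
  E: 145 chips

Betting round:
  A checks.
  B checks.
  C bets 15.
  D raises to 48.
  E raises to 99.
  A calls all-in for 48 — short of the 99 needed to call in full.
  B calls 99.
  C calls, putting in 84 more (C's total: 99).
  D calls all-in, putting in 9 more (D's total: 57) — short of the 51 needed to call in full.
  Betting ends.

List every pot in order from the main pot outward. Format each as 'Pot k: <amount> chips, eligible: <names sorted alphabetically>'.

Pot 1: 240 chips, eligible: A, B, C, D, E
Pot 2: 36 chips, eligible: B, C, D, E
Pot 3: 126 chips, eligible: B, C, E

Derivation:
Contributions: A=48, B=99, C=99, D=57, E=99
Pot levels (distinct totals of non-folded players): 48, 57, 99
Layer 1-48: 48 each from A, B, C, D, E = 48*5 = 240 chips; eligible A, B, C, D, E
Layer 49-57: 9 each from B, C, D, E = 9*4 = 36 chips; eligible B, C, D, E
Layer 58-99: 42 each from B, C, E = 42*3 = 126 chips; eligible B, C, E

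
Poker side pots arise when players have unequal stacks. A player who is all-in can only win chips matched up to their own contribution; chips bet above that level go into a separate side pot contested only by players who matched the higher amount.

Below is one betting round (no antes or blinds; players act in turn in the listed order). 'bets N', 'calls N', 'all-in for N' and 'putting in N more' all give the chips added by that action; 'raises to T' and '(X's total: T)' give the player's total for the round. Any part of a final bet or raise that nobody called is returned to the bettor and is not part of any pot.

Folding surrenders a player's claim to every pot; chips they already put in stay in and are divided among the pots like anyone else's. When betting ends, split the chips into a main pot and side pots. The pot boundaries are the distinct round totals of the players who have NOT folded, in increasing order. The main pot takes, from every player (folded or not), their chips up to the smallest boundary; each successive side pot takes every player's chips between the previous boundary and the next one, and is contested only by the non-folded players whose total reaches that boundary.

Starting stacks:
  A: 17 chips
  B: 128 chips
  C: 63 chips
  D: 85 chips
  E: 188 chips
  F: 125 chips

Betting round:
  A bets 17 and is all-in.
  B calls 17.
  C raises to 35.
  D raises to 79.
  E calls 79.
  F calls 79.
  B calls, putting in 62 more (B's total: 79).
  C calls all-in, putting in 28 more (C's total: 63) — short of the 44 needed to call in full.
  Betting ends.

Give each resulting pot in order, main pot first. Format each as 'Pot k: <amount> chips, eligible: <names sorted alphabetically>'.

Contributions: A=17, B=79, C=63, D=79, E=79, F=79
Pot levels (distinct totals of non-folded players): 17, 63, 79
Layer 1-17: 17 each from A, B, C, D, E, F = 17*6 = 102 chips; eligible A, B, C, D, E, F
Layer 18-63: 46 each from B, C, D, E, F = 46*5 = 230 chips; eligible B, C, D, E, F
Layer 64-79: 16 each from B, D, E, F = 16*4 = 64 chips; eligible B, D, E, F

Pot 1: 102 chips, eligible: A, B, C, D, E, F
Pot 2: 230 chips, eligible: B, C, D, E, F
Pot 3: 64 chips, eligible: B, D, E, F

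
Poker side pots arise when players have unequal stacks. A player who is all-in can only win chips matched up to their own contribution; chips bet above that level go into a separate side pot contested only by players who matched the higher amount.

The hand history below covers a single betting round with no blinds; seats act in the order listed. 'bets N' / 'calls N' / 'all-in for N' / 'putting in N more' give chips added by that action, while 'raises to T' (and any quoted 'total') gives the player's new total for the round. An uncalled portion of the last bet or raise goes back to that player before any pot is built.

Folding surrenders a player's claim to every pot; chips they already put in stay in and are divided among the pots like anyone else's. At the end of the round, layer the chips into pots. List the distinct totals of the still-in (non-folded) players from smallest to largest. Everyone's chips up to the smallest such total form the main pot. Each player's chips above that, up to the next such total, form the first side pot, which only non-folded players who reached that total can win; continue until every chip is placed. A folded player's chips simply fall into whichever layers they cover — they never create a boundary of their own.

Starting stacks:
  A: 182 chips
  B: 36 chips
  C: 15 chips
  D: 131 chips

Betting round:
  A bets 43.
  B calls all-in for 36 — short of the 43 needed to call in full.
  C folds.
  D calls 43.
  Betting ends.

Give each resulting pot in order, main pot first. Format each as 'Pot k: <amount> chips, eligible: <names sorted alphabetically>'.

Pot 1: 108 chips, eligible: A, B, D
Pot 2: 14 chips, eligible: A, D

Derivation:
Contributions: A=43, B=36, D=43
Folded: C
Pot levels (distinct totals of non-folded players): 36, 43
Layer 1-36: 36 each from A, B, D = 36*3 = 108 chips; eligible A, B, D
Layer 37-43: 7 each from A, D = 7*2 = 14 chips; eligible A, D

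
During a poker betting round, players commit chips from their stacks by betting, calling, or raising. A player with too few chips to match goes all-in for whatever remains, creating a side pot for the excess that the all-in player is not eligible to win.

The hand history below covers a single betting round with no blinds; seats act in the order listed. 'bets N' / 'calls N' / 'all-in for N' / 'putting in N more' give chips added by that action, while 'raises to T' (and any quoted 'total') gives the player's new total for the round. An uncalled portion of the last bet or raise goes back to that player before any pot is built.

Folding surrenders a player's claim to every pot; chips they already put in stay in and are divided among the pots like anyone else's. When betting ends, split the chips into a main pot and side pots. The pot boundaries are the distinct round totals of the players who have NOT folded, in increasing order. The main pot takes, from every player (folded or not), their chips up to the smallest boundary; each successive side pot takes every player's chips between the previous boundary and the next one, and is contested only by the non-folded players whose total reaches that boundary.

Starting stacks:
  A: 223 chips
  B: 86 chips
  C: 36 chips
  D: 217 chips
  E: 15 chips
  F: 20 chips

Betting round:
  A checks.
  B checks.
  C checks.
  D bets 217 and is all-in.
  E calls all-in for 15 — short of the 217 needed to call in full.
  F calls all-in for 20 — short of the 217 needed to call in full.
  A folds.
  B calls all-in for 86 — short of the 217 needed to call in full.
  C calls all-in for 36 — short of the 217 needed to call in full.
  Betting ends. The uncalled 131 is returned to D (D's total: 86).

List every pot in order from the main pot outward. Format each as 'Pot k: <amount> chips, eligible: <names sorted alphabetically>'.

Contributions (after 131 returned to D): B=86, C=36, D=86, E=15, F=20
Folded: A
Pot levels (distinct totals of non-folded players): 15, 20, 36, 86
Layer 1-15: 15 each from B, C, D, E, F = 15*5 = 75 chips; eligible B, C, D, E, F
Layer 16-20: 5 each from B, C, D, F = 5*4 = 20 chips; eligible B, C, D, F
Layer 21-36: 16 each from B, C, D = 16*3 = 48 chips; eligible B, C, D
Layer 37-86: 50 each from B, D = 50*2 = 100 chips; eligible B, D

Pot 1: 75 chips, eligible: B, C, D, E, F
Pot 2: 20 chips, eligible: B, C, D, F
Pot 3: 48 chips, eligible: B, C, D
Pot 4: 100 chips, eligible: B, D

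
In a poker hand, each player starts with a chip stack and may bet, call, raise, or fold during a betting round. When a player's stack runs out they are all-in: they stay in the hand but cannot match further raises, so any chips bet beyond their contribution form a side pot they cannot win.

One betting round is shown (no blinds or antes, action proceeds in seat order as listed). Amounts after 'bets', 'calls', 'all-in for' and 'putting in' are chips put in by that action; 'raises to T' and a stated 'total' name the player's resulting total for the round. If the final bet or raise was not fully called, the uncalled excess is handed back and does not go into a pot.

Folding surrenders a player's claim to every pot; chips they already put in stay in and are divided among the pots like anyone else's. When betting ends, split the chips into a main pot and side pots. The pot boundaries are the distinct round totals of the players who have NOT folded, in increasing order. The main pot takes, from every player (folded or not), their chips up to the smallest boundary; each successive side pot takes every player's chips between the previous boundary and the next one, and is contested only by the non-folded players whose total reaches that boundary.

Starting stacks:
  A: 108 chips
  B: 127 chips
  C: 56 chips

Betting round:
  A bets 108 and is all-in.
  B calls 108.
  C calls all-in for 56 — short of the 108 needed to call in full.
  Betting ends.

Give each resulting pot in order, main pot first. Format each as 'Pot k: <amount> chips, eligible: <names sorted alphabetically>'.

Contributions: A=108, B=108, C=56
Pot levels (distinct totals of non-folded players): 56, 108
Layer 1-56: 56 each from A, B, C = 56*3 = 168 chips; eligible A, B, C
Layer 57-108: 52 each from A, B = 52*2 = 104 chips; eligible A, B

Pot 1: 168 chips, eligible: A, B, C
Pot 2: 104 chips, eligible: A, B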